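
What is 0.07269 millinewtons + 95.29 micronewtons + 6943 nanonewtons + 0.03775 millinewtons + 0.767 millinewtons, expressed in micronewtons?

979.673 micronewtons

In micronewtons:
  0.07269 millinewtons = 0.07269 × 10^3 micronewtons = 72.69
  95.29 micronewtons → 95.29
  6943 nanonewtons = 6943 × 10^-3 micronewtons = 6.943
  0.03775 millinewtons = 0.03775 × 10^3 micronewtons = 37.75
  0.767 millinewtons = 0.767 × 10^3 micronewtons = 767
Sum: 72.69 + 95.29 + 6.943 + 37.75 + 767 = 979.673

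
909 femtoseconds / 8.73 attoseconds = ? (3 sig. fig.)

104000

(909e-15) / (8.73e-18) = 104.1e3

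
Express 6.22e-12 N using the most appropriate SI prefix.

6.22 pN

= 6.22e-12 N; 1e-12 is pico.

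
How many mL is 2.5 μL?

micro = 1e-6, milli = 1e-3; factor is 1e-3.
2.5 × 1e-3 = 0.0025

0.0025 mL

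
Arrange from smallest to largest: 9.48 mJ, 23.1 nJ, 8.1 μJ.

23.1 nJ < 8.1 μJ < 9.48 mJ

9.48 mJ = 0.00948 J
23.1 nJ = 0.0000000231 J
8.1 μJ = 0.0000081 J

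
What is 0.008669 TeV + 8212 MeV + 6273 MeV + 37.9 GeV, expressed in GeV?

In GeV:
  0.008669 TeV = 0.008669 × 10^3 GeV = 8.669
  8212 MeV = 8212 × 10^-3 GeV = 8.212
  6273 MeV = 6273 × 10^-3 GeV = 6.273
  37.9 GeV → 37.9
Sum: 8.669 + 8.212 + 6.273 + 37.9 = 61.054

61.054 GeV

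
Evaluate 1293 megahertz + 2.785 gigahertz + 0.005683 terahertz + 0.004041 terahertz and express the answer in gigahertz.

In gigahertz:
  1293 megahertz = 1293 × 10⁻³ gigahertz = 1.293
  2.785 gigahertz → 2.785
  0.005683 terahertz = 0.005683 × 10³ gigahertz = 5.683
  0.004041 terahertz = 0.004041 × 10³ gigahertz = 4.041
Sum: 1.293 + 2.785 + 5.683 + 4.041 = 13.802

13.802 gigahertz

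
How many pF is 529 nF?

529000 pF

nano = 10^-9, pico = 10^-12; factor is 10^3.
529 × 10^3 = 529000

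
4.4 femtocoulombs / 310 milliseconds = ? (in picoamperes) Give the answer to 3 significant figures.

0.0142 picoamperes

(4.4e-15) / (310e-3) = 0.014194e-12 A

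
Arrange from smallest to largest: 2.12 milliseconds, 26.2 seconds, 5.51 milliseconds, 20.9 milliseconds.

2.12 milliseconds = 0.00212 seconds
26.2 seconds = 26.2 seconds
5.51 milliseconds = 0.00551 seconds
20.9 milliseconds = 0.0209 seconds

2.12 milliseconds < 5.51 milliseconds < 20.9 milliseconds < 26.2 seconds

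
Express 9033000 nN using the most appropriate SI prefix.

= 9.033 × 10^-3 N; 10^-3 is milli.

9.033 mN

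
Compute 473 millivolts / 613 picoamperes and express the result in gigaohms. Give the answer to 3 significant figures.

(473 × 10⁻³) / (613 × 10⁻¹²) = 0.77162 × 10⁹ Ω

0.772 gigaohms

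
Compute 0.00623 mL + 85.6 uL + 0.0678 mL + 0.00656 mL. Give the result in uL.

166.19 uL

In uL:
  0.00623 mL = 0.00623 × 10^3 uL = 6.23
  85.6 uL → 85.6
  0.0678 mL = 0.0678 × 10^3 uL = 67.8
  0.00656 mL = 0.00656 × 10^3 uL = 6.56
Sum: 6.23 + 85.6 + 67.8 + 6.56 = 166.19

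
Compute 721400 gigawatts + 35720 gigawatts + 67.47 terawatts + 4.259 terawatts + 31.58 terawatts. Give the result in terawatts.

860.429 terawatts

In terawatts:
  721400 gigawatts = 721400 × 10^-3 terawatts = 721.4
  35720 gigawatts = 35720 × 10^-3 terawatts = 35.72
  67.47 terawatts → 67.47
  4.259 terawatts → 4.259
  31.58 terawatts → 31.58
Sum: 721.4 + 35.72 + 67.47 + 4.259 + 31.58 = 860.429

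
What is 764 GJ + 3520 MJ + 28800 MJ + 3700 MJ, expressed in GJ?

In GJ:
  764 GJ → 764
  3520 MJ = 3520e-3 GJ = 3.52
  28800 MJ = 28800e-3 GJ = 28.8
  3700 MJ = 3700e-3 GJ = 3.7
Sum: 764 + 3.52 + 28.8 + 3.7 = 800.02

800.02 GJ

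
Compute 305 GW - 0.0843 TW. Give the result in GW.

In GW:
  305 GW → 305
  0.0843 TW = 0.0843 × 10^3 GW = 84.3
Difference: 305 - 84.3 = 220.7

220.7 GW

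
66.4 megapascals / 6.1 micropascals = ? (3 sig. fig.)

(66.4 × 10⁶) / (6.1 × 10⁻⁶) = 10.89 × 10¹²

10900000000000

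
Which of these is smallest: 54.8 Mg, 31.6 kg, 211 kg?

54.8 Mg = 54800000 g
31.6 kg = 31600 g
211 kg = 211000 g

31.6 kg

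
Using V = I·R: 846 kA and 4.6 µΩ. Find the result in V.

3.8916 V

846e3 × 4.6e-6 = 3891.6e-3 V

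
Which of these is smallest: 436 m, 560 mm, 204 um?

436 m = 436 m
560 mm = 0.56 m
204 um = 0.000204 m

204 um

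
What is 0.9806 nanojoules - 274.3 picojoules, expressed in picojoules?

706.3 picojoules

In picojoules:
  0.9806 nanojoules = 0.9806 × 10³ picojoules = 980.6
  274.3 picojoules → 274.3
Difference: 980.6 - 274.3 = 706.3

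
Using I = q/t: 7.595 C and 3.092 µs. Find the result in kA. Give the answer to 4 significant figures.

2456 kA

(7.595) / (3.092 × 10^-6) = 2.45634 × 10^6 A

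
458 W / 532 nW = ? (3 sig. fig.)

(458) / (532 × 10⁻⁹) = 0.8609 × 10⁹

861000000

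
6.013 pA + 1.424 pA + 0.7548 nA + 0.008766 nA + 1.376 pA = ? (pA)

In pA:
  6.013 pA → 6.013
  1.424 pA → 1.424
  0.7548 nA = 0.7548e3 pA = 754.8
  0.008766 nA = 0.008766e3 pA = 8.766
  1.376 pA → 1.376
Sum: 6.013 + 1.424 + 754.8 + 8.766 + 1.376 = 772.379

772.379 pA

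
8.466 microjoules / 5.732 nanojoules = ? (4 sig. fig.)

(8.466e-6) / (5.732e-9) = 1.477e3

1477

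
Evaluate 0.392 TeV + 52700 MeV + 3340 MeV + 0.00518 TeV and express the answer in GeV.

453.22 GeV

In GeV:
  0.392 TeV = 0.392e3 GeV = 392
  52700 MeV = 52700e-3 GeV = 52.7
  3340 MeV = 3340e-3 GeV = 3.34
  0.00518 TeV = 0.00518e3 GeV = 5.18
Sum: 392 + 52.7 + 3.34 + 5.18 = 453.22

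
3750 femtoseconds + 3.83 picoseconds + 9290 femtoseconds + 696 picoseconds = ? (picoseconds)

712.87 picoseconds

In picoseconds:
  3750 femtoseconds = 3750 × 10^-3 picoseconds = 3.75
  3.83 picoseconds → 3.83
  9290 femtoseconds = 9290 × 10^-3 picoseconds = 9.29
  696 picoseconds → 696
Sum: 3.75 + 3.83 + 9.29 + 696 = 712.87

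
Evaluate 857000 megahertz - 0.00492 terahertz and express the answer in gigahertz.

852.08 gigahertz

In gigahertz:
  857000 megahertz = 857000 × 10^-3 gigahertz = 857
  0.00492 terahertz = 0.00492 × 10^3 gigahertz = 4.92
Difference: 857 - 4.92 = 852.08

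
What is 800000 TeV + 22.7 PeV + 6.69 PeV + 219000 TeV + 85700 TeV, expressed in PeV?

In PeV:
  800000 TeV = 800000 × 10^-3 PeV = 800
  22.7 PeV → 22.7
  6.69 PeV → 6.69
  219000 TeV = 219000 × 10^-3 PeV = 219
  85700 TeV = 85700 × 10^-3 PeV = 85.7
Sum: 800 + 22.7 + 6.69 + 219 + 85.7 = 1134.09

1134.09 PeV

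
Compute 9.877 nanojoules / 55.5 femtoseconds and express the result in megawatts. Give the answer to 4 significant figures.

(9.877 × 10^-9) / (55.5 × 10^-15) = 0.177964 × 10^6 W

0.1780 megawatts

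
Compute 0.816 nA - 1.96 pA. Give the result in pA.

814.04 pA

In pA:
  0.816 nA = 0.816 × 10^3 pA = 816
  1.96 pA → 1.96
Difference: 816 - 1.96 = 814.04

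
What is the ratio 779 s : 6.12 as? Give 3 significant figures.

(779) / (6.12 × 10^-18) = 127.3 × 10^18

127000000000000000000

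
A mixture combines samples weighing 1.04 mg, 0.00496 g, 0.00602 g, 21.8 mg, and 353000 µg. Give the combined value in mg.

386.82 mg

In mg:
  1.04 mg → 1.04
  0.00496 g = 0.00496e3 mg = 4.96
  0.00602 g = 0.00602e3 mg = 6.02
  21.8 mg → 21.8
  353000 µg = 353000e-3 mg = 353
Sum: 1.04 + 4.96 + 6.02 + 21.8 + 353 = 386.82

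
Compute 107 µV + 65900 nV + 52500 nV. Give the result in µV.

225.4 µV

In µV:
  107 µV → 107
  65900 nV = 65900e-3 µV = 65.9
  52500 nV = 52500e-3 µV = 52.5
Sum: 107 + 65.9 + 52.5 = 225.4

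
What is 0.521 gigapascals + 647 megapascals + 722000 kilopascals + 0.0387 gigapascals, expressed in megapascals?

In megapascals:
  0.521 gigapascals = 0.521 × 10³ megapascals = 521
  647 megapascals → 647
  722000 kilopascals = 722000 × 10⁻³ megapascals = 722
  0.0387 gigapascals = 0.0387 × 10³ megapascals = 38.7
Sum: 521 + 647 + 722 + 38.7 = 1928.7

1928.7 megapascals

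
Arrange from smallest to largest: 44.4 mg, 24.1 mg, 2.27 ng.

44.4 mg = 0.0444 g
24.1 mg = 0.0241 g
2.27 ng = 0.00000000227 g

2.27 ng < 24.1 mg < 44.4 mg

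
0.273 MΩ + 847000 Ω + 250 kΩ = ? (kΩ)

1370 kΩ

In kΩ:
  0.273 MΩ = 0.273 × 10³ kΩ = 273
  847000 Ω = 847000 × 10⁻³ kΩ = 847
  250 kΩ → 250
Sum: 273 + 847 + 250 = 1370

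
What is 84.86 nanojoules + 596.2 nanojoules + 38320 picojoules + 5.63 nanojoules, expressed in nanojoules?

In nanojoules:
  84.86 nanojoules → 84.86
  596.2 nanojoules → 596.2
  38320 picojoules = 38320 × 10^-3 nanojoules = 38.32
  5.63 nanojoules → 5.63
Sum: 84.86 + 596.2 + 38.32 + 5.63 = 725.01

725.01 nanojoules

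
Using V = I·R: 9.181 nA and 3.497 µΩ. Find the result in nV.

0.000032105957 nV

9.181e-9 × 3.497e-6 = 32.105957e-15 V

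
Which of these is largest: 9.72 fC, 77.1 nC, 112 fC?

77.1 nC

9.72 fC = 0.00000000000000972 C
77.1 nC = 0.0000000771 C
112 fC = 0.000000000000112 C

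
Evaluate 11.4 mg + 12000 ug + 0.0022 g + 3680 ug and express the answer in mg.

29.28 mg

In mg:
  11.4 mg → 11.4
  12000 ug = 12000 × 10^-3 mg = 12
  0.0022 g = 0.0022 × 10^3 mg = 2.2
  3680 ug = 3680 × 10^-3 mg = 3.68
Sum: 11.4 + 12 + 2.2 + 3.68 = 29.28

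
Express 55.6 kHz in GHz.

0.0000556 GHz

kilo = 1e3, giga = 1e9; factor is 1e-6.
55.6 × 1e-6 = 0.0000556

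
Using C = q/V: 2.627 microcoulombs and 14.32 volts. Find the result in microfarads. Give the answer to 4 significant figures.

(2.627 × 10^-6) / (14.32) = 0.18345 × 10^-6 F

0.1834 microfarads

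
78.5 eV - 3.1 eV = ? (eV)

In eV:
  78.5 eV → 78.5
  3.1 eV → 3.1
Difference: 78.5 - 3.1 = 75.4

75.4 eV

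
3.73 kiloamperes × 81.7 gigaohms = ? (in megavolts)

3.73e3 × 81.7e9 = 304.741e12 V

304741000 megavolts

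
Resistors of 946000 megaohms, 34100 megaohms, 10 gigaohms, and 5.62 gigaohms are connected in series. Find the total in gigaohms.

995.72 gigaohms

In gigaohms:
  946000 megaohms = 946000e-3 gigaohms = 946
  34100 megaohms = 34100e-3 gigaohms = 34.1
  10 gigaohms → 10
  5.62 gigaohms → 5.62
Sum: 946 + 34.1 + 10 + 5.62 = 995.72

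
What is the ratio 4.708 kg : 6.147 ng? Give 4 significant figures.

765900000000

(4.708 × 10³) / (6.147 × 10⁻⁹) = 0.7659 × 10¹²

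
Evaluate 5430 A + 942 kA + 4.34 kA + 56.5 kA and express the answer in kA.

1008.27 kA

In kA:
  5430 A = 5430e-3 kA = 5.43
  942 kA → 942
  4.34 kA → 4.34
  56.5 kA → 56.5
Sum: 5.43 + 942 + 4.34 + 56.5 = 1008.27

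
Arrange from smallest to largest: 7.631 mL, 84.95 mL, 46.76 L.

7.631 mL < 84.95 mL < 46.76 L

7.631 mL = 0.007631 L
84.95 mL = 0.08495 L
46.76 L = 46.76 L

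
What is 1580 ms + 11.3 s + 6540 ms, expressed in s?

In s:
  1580 ms = 1580 × 10⁻³ s = 1.58
  11.3 s → 11.3
  6540 ms = 6540 × 10⁻³ s = 6.54
Sum: 1.58 + 11.3 + 6.54 = 19.42

19.42 s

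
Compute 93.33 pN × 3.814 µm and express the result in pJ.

93.33e-12 × 3.814e-6 = 355.96062e-18 J

0.00035596062 pJ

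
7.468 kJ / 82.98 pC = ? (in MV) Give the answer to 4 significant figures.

(7.468e3) / (82.98e-12) = 0.0899976e15 V

90000000 MV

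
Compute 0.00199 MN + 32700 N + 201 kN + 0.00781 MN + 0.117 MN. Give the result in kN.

In kN:
  0.00199 MN = 0.00199 × 10³ kN = 1.99
  32700 N = 32700 × 10⁻³ kN = 32.7
  201 kN → 201
  0.00781 MN = 0.00781 × 10³ kN = 7.81
  0.117 MN = 0.117 × 10³ kN = 117
Sum: 1.99 + 32.7 + 201 + 7.81 + 117 = 360.5

360.5 kN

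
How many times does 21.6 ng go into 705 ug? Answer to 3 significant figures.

(705 × 10^-6) / (21.6 × 10^-9) = 32.64 × 10^3

32600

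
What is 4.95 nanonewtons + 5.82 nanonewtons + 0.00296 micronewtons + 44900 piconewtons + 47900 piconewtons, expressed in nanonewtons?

In nanonewtons:
  4.95 nanonewtons → 4.95
  5.82 nanonewtons → 5.82
  0.00296 micronewtons = 0.00296 × 10^3 nanonewtons = 2.96
  44900 piconewtons = 44900 × 10^-3 nanonewtons = 44.9
  47900 piconewtons = 47900 × 10^-3 nanonewtons = 47.9
Sum: 4.95 + 5.82 + 2.96 + 44.9 + 47.9 = 106.53

106.53 nanonewtons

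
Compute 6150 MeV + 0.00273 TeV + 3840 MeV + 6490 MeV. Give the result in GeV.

In GeV:
  6150 MeV = 6150e-3 GeV = 6.15
  0.00273 TeV = 0.00273e3 GeV = 2.73
  3840 MeV = 3840e-3 GeV = 3.84
  6490 MeV = 6490e-3 GeV = 6.49
Sum: 6.15 + 2.73 + 3.84 + 6.49 = 19.21

19.21 GeV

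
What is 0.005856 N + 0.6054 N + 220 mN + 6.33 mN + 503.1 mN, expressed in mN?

In mN:
  0.005856 N = 0.005856 × 10³ mN = 5.856
  0.6054 N = 0.6054 × 10³ mN = 605.4
  220 mN → 220
  6.33 mN → 6.33
  503.1 mN → 503.1
Sum: 5.856 + 605.4 + 220 + 6.33 + 503.1 = 1340.686

1340.686 mN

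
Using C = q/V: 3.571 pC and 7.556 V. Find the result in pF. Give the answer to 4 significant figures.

0.4726 pF

(3.571 × 10⁻¹²) / (7.556) = 0.472605 × 10⁻¹² F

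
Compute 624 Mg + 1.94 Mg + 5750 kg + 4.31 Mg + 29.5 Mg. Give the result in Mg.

In Mg:
  624 Mg → 624
  1.94 Mg → 1.94
  5750 kg = 5750 × 10⁻³ Mg = 5.75
  4.31 Mg → 4.31
  29.5 Mg → 29.5
Sum: 624 + 1.94 + 5.75 + 4.31 + 29.5 = 665.5

665.5 Mg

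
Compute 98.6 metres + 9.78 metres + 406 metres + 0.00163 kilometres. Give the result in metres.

516.01 metres

In metres:
  98.6 metres → 98.6
  9.78 metres → 9.78
  406 metres → 406
  0.00163 kilometres = 0.00163e3 metres = 1.63
Sum: 98.6 + 9.78 + 406 + 1.63 = 516.01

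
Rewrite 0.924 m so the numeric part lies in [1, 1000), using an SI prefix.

= 924 × 10^-3 m; 10^-3 is milli.

924 mm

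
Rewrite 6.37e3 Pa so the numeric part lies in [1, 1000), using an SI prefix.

6.37 kPa

= 6.37e3 Pa; 1e3 is kilo.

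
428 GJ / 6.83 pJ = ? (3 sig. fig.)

62700000000000000000000

(428 × 10⁹) / (6.83 × 10⁻¹²) = 62.66 × 10²¹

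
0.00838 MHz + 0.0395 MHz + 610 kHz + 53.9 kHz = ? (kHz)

711.78 kHz

In kHz:
  0.00838 MHz = 0.00838 × 10^3 kHz = 8.38
  0.0395 MHz = 0.0395 × 10^3 kHz = 39.5
  610 kHz → 610
  53.9 kHz → 53.9
Sum: 8.38 + 39.5 + 610 + 53.9 = 711.78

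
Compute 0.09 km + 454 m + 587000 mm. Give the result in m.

In m:
  0.09 km = 0.09 × 10³ m = 90
  454 m → 454
  587000 mm = 587000 × 10⁻³ m = 587
Sum: 90 + 454 + 587 = 1131

1131 m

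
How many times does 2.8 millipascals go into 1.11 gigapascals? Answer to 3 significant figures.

(1.11 × 10⁹) / (2.8 × 10⁻³) = 0.3964 × 10¹²

396000000000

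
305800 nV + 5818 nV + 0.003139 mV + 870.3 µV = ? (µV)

1185.057 µV

In µV:
  305800 nV = 305800 × 10^-3 µV = 305.8
  5818 nV = 5818 × 10^-3 µV = 5.818
  0.003139 mV = 0.003139 × 10^3 µV = 3.139
  870.3 µV → 870.3
Sum: 305.8 + 5.818 + 3.139 + 870.3 = 1185.057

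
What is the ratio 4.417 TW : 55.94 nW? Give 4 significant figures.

(4.417 × 10^12) / (55.94 × 10^-9) = 0.07896 × 10^21

78960000000000000000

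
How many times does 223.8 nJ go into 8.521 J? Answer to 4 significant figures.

38070000

(8.521) / (223.8 × 10^-9) = 0.038074 × 10^9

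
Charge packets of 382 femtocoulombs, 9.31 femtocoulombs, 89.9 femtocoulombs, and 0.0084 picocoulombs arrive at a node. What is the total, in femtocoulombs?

489.61 femtocoulombs

In femtocoulombs:
  382 femtocoulombs → 382
  9.31 femtocoulombs → 9.31
  89.9 femtocoulombs → 89.9
  0.0084 picocoulombs = 0.0084e3 femtocoulombs = 8.4
Sum: 382 + 9.31 + 89.9 + 8.4 = 489.61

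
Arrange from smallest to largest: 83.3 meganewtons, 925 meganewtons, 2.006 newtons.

2.006 newtons < 83.3 meganewtons < 925 meganewtons

83.3 meganewtons = 83300000 newtons
925 meganewtons = 925000000 newtons
2.006 newtons = 2.006 newtons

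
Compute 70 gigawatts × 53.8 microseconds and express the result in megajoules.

70e9 × 53.8e-6 = 3766e3 J

3.766 megajoules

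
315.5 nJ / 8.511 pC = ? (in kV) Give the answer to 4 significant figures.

37.07 kV

(315.5 × 10^-9) / (8.511 × 10^-12) = 37.0697 × 10^3 V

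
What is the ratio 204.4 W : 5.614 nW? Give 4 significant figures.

(204.4) / (5.614e-9) = 36.409e9

36410000000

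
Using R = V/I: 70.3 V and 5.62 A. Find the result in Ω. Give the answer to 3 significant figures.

12.5 Ω

(70.3) / (5.62) = 12.509 Ω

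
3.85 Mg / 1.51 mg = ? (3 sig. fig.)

(3.85e6) / (1.51e-3) = 2.55e9

2550000000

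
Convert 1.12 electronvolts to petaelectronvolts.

(no prefix) = 1e0, peta = 1e15; factor is 1e-15.
1.12 × 1e-15 = 0.00000000000000112

0.00000000000000112 petaelectronvolts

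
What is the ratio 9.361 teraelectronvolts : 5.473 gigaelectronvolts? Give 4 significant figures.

(9.361e12) / (5.473e9) = 1.7104e3

1710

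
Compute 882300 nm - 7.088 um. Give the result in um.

875.212 um

In um:
  882300 nm = 882300 × 10^-3 um = 882.3
  7.088 um → 7.088
Difference: 882.3 - 7.088 = 875.212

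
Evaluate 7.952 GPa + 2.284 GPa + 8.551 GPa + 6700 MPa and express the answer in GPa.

25.487 GPa

In GPa:
  7.952 GPa → 7.952
  2.284 GPa → 2.284
  8.551 GPa → 8.551
  6700 MPa = 6700 × 10^-3 GPa = 6.7
Sum: 7.952 + 2.284 + 8.551 + 6.7 = 25.487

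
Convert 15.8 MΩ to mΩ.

mega = 1e6, milli = 1e-3; factor is 1e9.
15.8 × 1e9 = 15800000000

15800000000 mΩ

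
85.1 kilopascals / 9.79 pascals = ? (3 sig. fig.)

8690

(85.1e3) / (9.79) = 8.693e3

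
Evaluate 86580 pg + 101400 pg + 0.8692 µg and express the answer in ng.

In ng:
  86580 pg = 86580 × 10⁻³ ng = 86.58
  101400 pg = 101400 × 10⁻³ ng = 101.4
  0.8692 µg = 0.8692 × 10³ ng = 869.2
Sum: 86.58 + 101.4 + 869.2 = 1057.18

1057.18 ng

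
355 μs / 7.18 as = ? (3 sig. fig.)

49400000000000

(355 × 10^-6) / (7.18 × 10^-18) = 49.44 × 10^12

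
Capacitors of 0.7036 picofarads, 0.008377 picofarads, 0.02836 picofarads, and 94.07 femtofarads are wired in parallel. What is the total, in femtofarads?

834.407 femtofarads

In femtofarads:
  0.7036 picofarads = 0.7036 × 10³ femtofarads = 703.6
  0.008377 picofarads = 0.008377 × 10³ femtofarads = 8.377
  0.02836 picofarads = 0.02836 × 10³ femtofarads = 28.36
  94.07 femtofarads → 94.07
Sum: 703.6 + 8.377 + 28.36 + 94.07 = 834.407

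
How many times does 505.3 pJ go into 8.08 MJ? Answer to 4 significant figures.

(8.08 × 10⁶) / (505.3 × 10⁻¹²) = 0.015991 × 10¹⁸

15990000000000000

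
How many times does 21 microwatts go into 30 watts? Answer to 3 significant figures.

1430000

(30) / (21 × 10^-6) = 1.429 × 10^6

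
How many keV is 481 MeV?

mega = 10⁶, kilo = 10³; factor is 10³.
481 × 10³ = 481000

481000 keV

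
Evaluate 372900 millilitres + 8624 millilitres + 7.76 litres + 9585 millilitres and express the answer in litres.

In litres:
  372900 millilitres = 372900e-3 litres = 372.9
  8624 millilitres = 8624e-3 litres = 8.624
  7.76 litres → 7.76
  9585 millilitres = 9585e-3 litres = 9.585
Sum: 372.9 + 8.624 + 7.76 + 9.585 = 398.869

398.869 litres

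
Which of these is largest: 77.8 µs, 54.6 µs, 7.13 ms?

7.13 ms

77.8 µs = 0.0000778 s
54.6 µs = 0.0000546 s
7.13 ms = 0.00713 s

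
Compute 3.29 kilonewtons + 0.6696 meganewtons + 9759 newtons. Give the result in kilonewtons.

682.649 kilonewtons

In kilonewtons:
  3.29 kilonewtons → 3.29
  0.6696 meganewtons = 0.6696 × 10^3 kilonewtons = 669.6
  9759 newtons = 9759 × 10^-3 kilonewtons = 9.759
Sum: 3.29 + 669.6 + 9.759 = 682.649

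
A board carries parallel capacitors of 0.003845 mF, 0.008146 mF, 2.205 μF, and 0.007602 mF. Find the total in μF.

21.798 μF

In μF:
  0.003845 mF = 0.003845 × 10^3 μF = 3.845
  0.008146 mF = 0.008146 × 10^3 μF = 8.146
  2.205 μF → 2.205
  0.007602 mF = 0.007602 × 10^3 μF = 7.602
Sum: 3.845 + 8.146 + 2.205 + 7.602 = 21.798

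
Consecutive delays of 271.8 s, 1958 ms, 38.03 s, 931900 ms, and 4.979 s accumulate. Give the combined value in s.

In s:
  271.8 s → 271.8
  1958 ms = 1958 × 10^-3 s = 1.958
  38.03 s → 38.03
  931900 ms = 931900 × 10^-3 s = 931.9
  4.979 s → 4.979
Sum: 271.8 + 1.958 + 38.03 + 931.9 + 4.979 = 1248.667

1248.667 s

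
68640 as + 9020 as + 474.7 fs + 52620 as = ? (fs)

In fs:
  68640 as = 68640e-3 fs = 68.64
  9020 as = 9020e-3 fs = 9.02
  474.7 fs → 474.7
  52620 as = 52620e-3 fs = 52.62
Sum: 68.64 + 9.02 + 474.7 + 52.62 = 604.98

604.98 fs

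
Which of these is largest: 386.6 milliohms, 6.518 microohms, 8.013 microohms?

386.6 milliohms = 0.3866 ohms
6.518 microohms = 0.000006518 ohms
8.013 microohms = 0.000008013 ohms

386.6 milliohms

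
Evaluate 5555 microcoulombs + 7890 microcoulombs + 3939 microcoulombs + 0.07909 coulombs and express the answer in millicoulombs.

In millicoulombs:
  5555 microcoulombs = 5555e-3 millicoulombs = 5.555
  7890 microcoulombs = 7890e-3 millicoulombs = 7.89
  3939 microcoulombs = 3939e-3 millicoulombs = 3.939
  0.07909 coulombs = 0.07909e3 millicoulombs = 79.09
Sum: 5.555 + 7.89 + 3.939 + 79.09 = 96.474

96.474 millicoulombs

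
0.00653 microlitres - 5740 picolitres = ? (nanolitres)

0.79 nanolitres

In nanolitres:
  0.00653 microlitres = 0.00653 × 10^3 nanolitres = 6.53
  5740 picolitres = 5740 × 10^-3 nanolitres = 5.74
Difference: 6.53 - 5.74 = 0.79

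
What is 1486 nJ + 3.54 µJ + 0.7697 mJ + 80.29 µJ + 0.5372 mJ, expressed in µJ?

In µJ:
  1486 nJ = 1486 × 10^-3 µJ = 1.486
  3.54 µJ → 3.54
  0.7697 mJ = 0.7697 × 10^3 µJ = 769.7
  80.29 µJ → 80.29
  0.5372 mJ = 0.5372 × 10^3 µJ = 537.2
Sum: 1.486 + 3.54 + 769.7 + 80.29 + 537.2 = 1392.216

1392.216 µJ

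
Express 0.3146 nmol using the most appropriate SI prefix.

= 314.6 × 10⁻¹² mol; 10⁻¹² is pico.

314.6 pmol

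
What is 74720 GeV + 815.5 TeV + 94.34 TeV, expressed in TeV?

984.56 TeV

In TeV:
  74720 GeV = 74720e-3 TeV = 74.72
  815.5 TeV → 815.5
  94.34 TeV → 94.34
Sum: 74.72 + 815.5 + 94.34 = 984.56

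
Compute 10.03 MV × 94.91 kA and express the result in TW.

0.9519473 TW

10.03 × 10^6 × 94.91 × 10^3 = 951.9473 × 10^9 W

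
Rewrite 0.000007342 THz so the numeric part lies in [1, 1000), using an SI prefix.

= 7.342e6 Hz; 1e6 is mega.

7.342 MHz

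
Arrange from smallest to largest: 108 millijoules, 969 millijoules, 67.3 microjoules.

67.3 microjoules < 108 millijoules < 969 millijoules

108 millijoules = 0.108 joules
969 millijoules = 0.969 joules
67.3 microjoules = 0.0000673 joules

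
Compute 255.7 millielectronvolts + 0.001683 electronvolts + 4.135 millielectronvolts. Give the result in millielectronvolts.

In millielectronvolts:
  255.7 millielectronvolts → 255.7
  0.001683 electronvolts = 0.001683 × 10³ millielectronvolts = 1.683
  4.135 millielectronvolts → 4.135
Sum: 255.7 + 1.683 + 4.135 = 261.518

261.518 millielectronvolts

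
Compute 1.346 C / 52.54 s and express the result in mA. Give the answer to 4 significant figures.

25.62 mA

(1.346) / (52.54) = 0.0256186 A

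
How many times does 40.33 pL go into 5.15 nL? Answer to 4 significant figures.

(5.15 × 10^-9) / (40.33 × 10^-12) = 0.1277 × 10^3

127.7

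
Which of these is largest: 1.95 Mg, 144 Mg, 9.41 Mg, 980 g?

1.95 Mg = 1950000 g
144 Mg = 144000000 g
9.41 Mg = 9410000 g
980 g = 980 g

144 Mg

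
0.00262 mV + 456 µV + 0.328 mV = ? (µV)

In µV:
  0.00262 mV = 0.00262e3 µV = 2.62
  456 µV → 456
  0.328 mV = 0.328e3 µV = 328
Sum: 2.62 + 456 + 328 = 786.62

786.62 µV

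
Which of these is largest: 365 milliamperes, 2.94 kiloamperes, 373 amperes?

365 milliamperes = 0.365 amperes
2.94 kiloamperes = 2940 amperes
373 amperes = 373 amperes

2.94 kiloamperes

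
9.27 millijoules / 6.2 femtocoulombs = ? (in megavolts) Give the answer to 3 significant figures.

1500000 megavolts

(9.27e-3) / (6.2e-15) = 1.4952e12 V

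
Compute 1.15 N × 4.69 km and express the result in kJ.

5.3935 kJ

1.15 × 4.69e3 = 5.3935e3 J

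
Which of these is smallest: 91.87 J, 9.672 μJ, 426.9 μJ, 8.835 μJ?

91.87 J = 91.87 J
9.672 μJ = 0.000009672 J
426.9 μJ = 0.0004269 J
8.835 μJ = 0.000008835 J

8.835 μJ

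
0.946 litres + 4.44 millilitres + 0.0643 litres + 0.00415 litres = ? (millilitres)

1018.89 millilitres

In millilitres:
  0.946 litres = 0.946 × 10^3 millilitres = 946
  4.44 millilitres → 4.44
  0.0643 litres = 0.0643 × 10^3 millilitres = 64.3
  0.00415 litres = 0.00415 × 10^3 millilitres = 4.15
Sum: 946 + 4.44 + 64.3 + 4.15 = 1018.89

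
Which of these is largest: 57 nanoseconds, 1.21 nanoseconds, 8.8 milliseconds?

8.8 milliseconds

57 nanoseconds = 0.000000057 seconds
1.21 nanoseconds = 0.00000000121 seconds
8.8 milliseconds = 0.0088 seconds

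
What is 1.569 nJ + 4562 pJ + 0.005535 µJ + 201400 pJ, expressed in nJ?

In nJ:
  1.569 nJ → 1.569
  4562 pJ = 4562e-3 nJ = 4.562
  0.005535 µJ = 0.005535e3 nJ = 5.535
  201400 pJ = 201400e-3 nJ = 201.4
Sum: 1.569 + 4.562 + 5.535 + 201.4 = 213.066

213.066 nJ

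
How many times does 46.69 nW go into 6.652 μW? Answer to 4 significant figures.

(6.652 × 10^-6) / (46.69 × 10^-9) = 0.14247 × 10^3

142.5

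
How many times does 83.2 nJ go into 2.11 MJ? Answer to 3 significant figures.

(2.11 × 10^6) / (83.2 × 10^-9) = 0.02536 × 10^15

25400000000000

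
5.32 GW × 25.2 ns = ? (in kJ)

0.134064 kJ

5.32e9 × 25.2e-9 = 134.064 J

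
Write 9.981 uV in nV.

micro = 1e-6, nano = 1e-9; factor is 1e3.
9.981 × 1e3 = 9981

9981 nV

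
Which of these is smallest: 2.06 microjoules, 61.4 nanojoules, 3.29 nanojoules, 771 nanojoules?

3.29 nanojoules

2.06 microjoules = 0.00000206 joules
61.4 nanojoules = 0.0000000614 joules
3.29 nanojoules = 0.00000000329 joules
771 nanojoules = 0.000000771 joules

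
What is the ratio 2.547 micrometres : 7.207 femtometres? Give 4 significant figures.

353400000

(2.547 × 10^-6) / (7.207 × 10^-15) = 0.35341 × 10^9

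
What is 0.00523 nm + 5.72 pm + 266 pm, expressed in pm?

276.95 pm

In pm:
  0.00523 nm = 0.00523 × 10^3 pm = 5.23
  5.72 pm → 5.72
  266 pm → 266
Sum: 5.23 + 5.72 + 266 = 276.95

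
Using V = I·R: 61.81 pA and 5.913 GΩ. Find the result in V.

61.81e-12 × 5.913e9 = 365.48253e-3 V

0.36548253 V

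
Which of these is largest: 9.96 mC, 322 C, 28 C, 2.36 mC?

9.96 mC = 0.00996 C
322 C = 322 C
28 C = 28 C
2.36 mC = 0.00236 C

322 C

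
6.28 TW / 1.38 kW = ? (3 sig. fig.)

(6.28e12) / (1.38e3) = 4.551e9

4550000000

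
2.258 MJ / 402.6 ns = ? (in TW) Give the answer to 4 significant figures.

5.609 TW

(2.258 × 10^6) / (402.6 × 10^-9) = 0.00560854 × 10^15 W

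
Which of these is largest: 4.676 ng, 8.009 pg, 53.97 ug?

53.97 ug

4.676 ng = 0.000000004676 g
8.009 pg = 0.000000000008009 g
53.97 ug = 0.00005397 g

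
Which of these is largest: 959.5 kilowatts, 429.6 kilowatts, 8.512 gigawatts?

959.5 kilowatts = 959500 watts
429.6 kilowatts = 429600 watts
8.512 gigawatts = 8512000000 watts

8.512 gigawatts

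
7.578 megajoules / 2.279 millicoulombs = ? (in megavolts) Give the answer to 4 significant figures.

3325 megavolts

(7.578 × 10⁶) / (2.279 × 10⁻³) = 3.32514 × 10⁹ V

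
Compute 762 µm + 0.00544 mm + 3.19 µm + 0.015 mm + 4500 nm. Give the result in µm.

In µm:
  762 µm → 762
  0.00544 mm = 0.00544 × 10^3 µm = 5.44
  3.19 µm → 3.19
  0.015 mm = 0.015 × 10^3 µm = 15
  4500 nm = 4500 × 10^-3 µm = 4.5
Sum: 762 + 5.44 + 3.19 + 15 + 4.5 = 790.13

790.13 µm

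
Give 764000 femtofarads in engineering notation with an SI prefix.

= 764e-12 farads; 1e-12 is pico.

764 picofarads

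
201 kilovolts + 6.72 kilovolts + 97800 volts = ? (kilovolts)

In kilovolts:
  201 kilovolts → 201
  6.72 kilovolts → 6.72
  97800 volts = 97800 × 10^-3 kilovolts = 97.8
Sum: 201 + 6.72 + 97.8 = 305.52

305.52 kilovolts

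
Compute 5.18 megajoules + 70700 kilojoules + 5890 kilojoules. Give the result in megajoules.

In megajoules:
  5.18 megajoules → 5.18
  70700 kilojoules = 70700e-3 megajoules = 70.7
  5890 kilojoules = 5890e-3 megajoules = 5.89
Sum: 5.18 + 70.7 + 5.89 = 81.77

81.77 megajoules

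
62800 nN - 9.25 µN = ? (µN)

In µN:
  62800 nN = 62800 × 10^-3 µN = 62.8
  9.25 µN → 9.25
Difference: 62.8 - 9.25 = 53.55

53.55 µN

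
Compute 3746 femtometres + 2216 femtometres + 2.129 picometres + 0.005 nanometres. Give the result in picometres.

13.091 picometres

In picometres:
  3746 femtometres = 3746 × 10^-3 picometres = 3.746
  2216 femtometres = 2216 × 10^-3 picometres = 2.216
  2.129 picometres → 2.129
  0.005 nanometres = 0.005 × 10^3 picometres = 5
Sum: 3.746 + 2.216 + 2.129 + 5 = 13.091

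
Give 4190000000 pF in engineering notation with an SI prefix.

= 4.19 × 10^-3 F; 10^-3 is milli.

4.19 mF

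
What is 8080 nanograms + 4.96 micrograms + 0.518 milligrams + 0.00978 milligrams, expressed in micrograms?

540.82 micrograms

In micrograms:
  8080 nanograms = 8080 × 10^-3 micrograms = 8.08
  4.96 micrograms → 4.96
  0.518 milligrams = 0.518 × 10^3 micrograms = 518
  0.00978 milligrams = 0.00978 × 10^3 micrograms = 9.78
Sum: 8.08 + 4.96 + 518 + 9.78 = 540.82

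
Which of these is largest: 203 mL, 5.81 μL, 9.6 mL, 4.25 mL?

203 mL

203 mL = 0.203 L
5.81 μL = 0.00000581 L
9.6 mL = 0.0096 L
4.25 mL = 0.00425 L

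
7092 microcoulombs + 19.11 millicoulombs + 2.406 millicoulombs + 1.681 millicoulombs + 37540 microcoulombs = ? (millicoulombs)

In millicoulombs:
  7092 microcoulombs = 7092 × 10⁻³ millicoulombs = 7.092
  19.11 millicoulombs → 19.11
  2.406 millicoulombs → 2.406
  1.681 millicoulombs → 1.681
  37540 microcoulombs = 37540 × 10⁻³ millicoulombs = 37.54
Sum: 7.092 + 19.11 + 2.406 + 1.681 + 37.54 = 67.829

67.829 millicoulombs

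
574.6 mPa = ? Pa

0.5746 Pa

milli = 10^-3, (no prefix) = 10^0; factor is 10^-3.
574.6 × 10^-3 = 0.5746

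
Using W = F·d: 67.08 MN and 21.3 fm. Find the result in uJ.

1.428804 uJ

67.08e6 × 21.3e-15 = 1428.804e-9 J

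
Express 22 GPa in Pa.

giga = 1e9, (no prefix) = 1e0; factor is 1e9.
22 × 1e9 = 22000000000

22000000000 Pa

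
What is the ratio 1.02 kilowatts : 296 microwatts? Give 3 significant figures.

(1.02 × 10³) / (296 × 10⁻⁶) = 0.003446 × 10⁹

3450000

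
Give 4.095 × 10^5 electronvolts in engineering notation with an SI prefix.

= 409.5 × 10^3 electronvolts; 10^3 is kilo.

409.5 kiloelectronvolts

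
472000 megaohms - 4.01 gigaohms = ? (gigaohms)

In gigaohms:
  472000 megaohms = 472000 × 10⁻³ gigaohms = 472
  4.01 gigaohms → 4.01
Difference: 472 - 4.01 = 467.99

467.99 gigaohms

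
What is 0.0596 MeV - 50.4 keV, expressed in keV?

In keV:
  0.0596 MeV = 0.0596 × 10^3 keV = 59.6
  50.4 keV → 50.4
Difference: 59.6 - 50.4 = 9.2

9.2 keV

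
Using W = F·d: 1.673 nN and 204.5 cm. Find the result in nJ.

1.673 × 10^-9 × 204.5 × 10^-2 = 342.1285 × 10^-11 J

3.421285 nJ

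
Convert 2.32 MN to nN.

2320000000000000 nN

mega = 1e6, nano = 1e-9; factor is 1e15.
2.32 × 1e15 = 2320000000000000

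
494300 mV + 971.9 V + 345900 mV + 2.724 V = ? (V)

In V:
  494300 mV = 494300 × 10⁻³ V = 494.3
  971.9 V → 971.9
  345900 mV = 345900 × 10⁻³ V = 345.9
  2.724 V → 2.724
Sum: 494.3 + 971.9 + 345.9 + 2.724 = 1814.824

1814.824 V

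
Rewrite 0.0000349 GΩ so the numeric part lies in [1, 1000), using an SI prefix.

34.9 kΩ

= 34.9 × 10³ Ω; 10³ is kilo.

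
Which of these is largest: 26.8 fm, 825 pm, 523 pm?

26.8 fm = 0.0000000000000268 m
825 pm = 0.000000000825 m
523 pm = 0.000000000523 m

825 pm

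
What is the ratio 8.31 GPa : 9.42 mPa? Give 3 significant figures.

882000000000

(8.31 × 10^9) / (9.42 × 10^-3) = 0.8822 × 10^12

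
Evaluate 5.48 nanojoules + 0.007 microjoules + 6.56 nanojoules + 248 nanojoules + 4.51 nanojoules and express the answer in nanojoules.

In nanojoules:
  5.48 nanojoules → 5.48
  0.007 microjoules = 0.007 × 10³ nanojoules = 7
  6.56 nanojoules → 6.56
  248 nanojoules → 248
  4.51 nanojoules → 4.51
Sum: 5.48 + 7 + 6.56 + 248 + 4.51 = 271.55

271.55 nanojoules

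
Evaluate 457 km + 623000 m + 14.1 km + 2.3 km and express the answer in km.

1096.4 km

In km:
  457 km → 457
  623000 m = 623000 × 10^-3 km = 623
  14.1 km → 14.1
  2.3 km → 2.3
Sum: 457 + 623 + 14.1 + 2.3 = 1096.4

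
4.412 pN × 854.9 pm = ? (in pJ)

4.412 × 10^-12 × 854.9 × 10^-12 = 3771.8188 × 10^-24 J

0.0000000037718188 pJ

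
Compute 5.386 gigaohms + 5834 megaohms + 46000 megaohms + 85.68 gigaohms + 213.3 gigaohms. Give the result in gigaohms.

356.2 gigaohms

In gigaohms:
  5.386 gigaohms → 5.386
  5834 megaohms = 5834 × 10^-3 gigaohms = 5.834
  46000 megaohms = 46000 × 10^-3 gigaohms = 46
  85.68 gigaohms → 85.68
  213.3 gigaohms → 213.3
Sum: 5.386 + 5.834 + 46 + 85.68 + 213.3 = 356.2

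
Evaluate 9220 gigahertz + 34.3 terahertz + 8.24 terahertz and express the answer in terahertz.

51.76 terahertz

In terahertz:
  9220 gigahertz = 9220 × 10⁻³ terahertz = 9.22
  34.3 terahertz → 34.3
  8.24 terahertz → 8.24
Sum: 9.22 + 34.3 + 8.24 = 51.76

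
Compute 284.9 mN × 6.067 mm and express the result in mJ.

284.9 × 10^-3 × 6.067 × 10^-3 = 1728.4883 × 10^-6 J

1.7284883 mJ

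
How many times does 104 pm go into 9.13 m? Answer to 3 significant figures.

87800000000

(9.13) / (104 × 10⁻¹²) = 0.08779 × 10¹²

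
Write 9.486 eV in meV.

9486 meV

(no prefix) = 10⁰, milli = 10⁻³; factor is 10³.
9.486 × 10³ = 9486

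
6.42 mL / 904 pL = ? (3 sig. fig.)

7100000

(6.42 × 10⁻³) / (904 × 10⁻¹²) = 0.007102 × 10⁹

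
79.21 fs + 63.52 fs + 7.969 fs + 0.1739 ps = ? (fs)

In fs:
  79.21 fs → 79.21
  63.52 fs → 63.52
  7.969 fs → 7.969
  0.1739 ps = 0.1739e3 fs = 173.9
Sum: 79.21 + 63.52 + 7.969 + 173.9 = 324.599

324.599 fs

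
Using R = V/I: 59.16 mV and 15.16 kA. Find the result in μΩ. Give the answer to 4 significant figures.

3.902 μΩ

(59.16 × 10^-3) / (15.16 × 10^3) = 3.90237 × 10^-6 Ω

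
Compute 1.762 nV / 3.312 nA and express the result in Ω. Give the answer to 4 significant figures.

0.5320 Ω

(1.762 × 10^-9) / (3.312 × 10^-9) = 0.532005 Ω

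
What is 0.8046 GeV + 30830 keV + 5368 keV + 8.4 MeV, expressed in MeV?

In MeV:
  0.8046 GeV = 0.8046e3 MeV = 804.6
  30830 keV = 30830e-3 MeV = 30.83
  5368 keV = 5368e-3 MeV = 5.368
  8.4 MeV → 8.4
Sum: 804.6 + 30.83 + 5.368 + 8.4 = 849.198

849.198 MeV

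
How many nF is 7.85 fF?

femto = 1e-15, nano = 1e-9; factor is 1e-6.
7.85 × 1e-6 = 0.00000785

0.00000785 nF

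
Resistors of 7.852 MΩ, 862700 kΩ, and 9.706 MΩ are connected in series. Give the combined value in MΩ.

In MΩ:
  7.852 MΩ → 7.852
  862700 kΩ = 862700e-3 MΩ = 862.7
  9.706 MΩ → 9.706
Sum: 7.852 + 862.7 + 9.706 = 880.258

880.258 MΩ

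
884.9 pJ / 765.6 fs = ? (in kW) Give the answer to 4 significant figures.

(884.9 × 10^-12) / (765.6 × 10^-15) = 1.15583 × 10^3 W

1.156 kW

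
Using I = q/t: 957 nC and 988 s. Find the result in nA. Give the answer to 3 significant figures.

(957 × 10⁻⁹) / (988) = 0.96862 × 10⁻⁹ A

0.969 nA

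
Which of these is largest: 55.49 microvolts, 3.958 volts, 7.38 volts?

55.49 microvolts = 0.00005549 volts
3.958 volts = 3.958 volts
7.38 volts = 7.38 volts

7.38 volts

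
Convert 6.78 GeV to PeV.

0.00000678 PeV

giga = 10⁹, peta = 10¹⁵; factor is 10⁻⁶.
6.78 × 10⁻⁶ = 0.00000678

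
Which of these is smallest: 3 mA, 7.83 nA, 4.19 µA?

7.83 nA

3 mA = 0.003 A
7.83 nA = 0.00000000783 A
4.19 µA = 0.00000419 A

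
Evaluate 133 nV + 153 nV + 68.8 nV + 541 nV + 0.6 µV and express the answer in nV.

In nV:
  133 nV → 133
  153 nV → 153
  68.8 nV → 68.8
  541 nV → 541
  0.6 µV = 0.6e3 nV = 600
Sum: 133 + 153 + 68.8 + 541 + 600 = 1495.8

1495.8 nV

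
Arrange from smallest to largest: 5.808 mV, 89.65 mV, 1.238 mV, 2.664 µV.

5.808 mV = 0.005808 V
89.65 mV = 0.08965 V
1.238 mV = 0.001238 V
2.664 µV = 0.000002664 V

2.664 µV < 1.238 mV < 5.808 mV < 89.65 mV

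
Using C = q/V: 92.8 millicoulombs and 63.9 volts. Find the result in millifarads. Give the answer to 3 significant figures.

1.45 millifarads

(92.8 × 10⁻³) / (63.9) = 1.4523 × 10⁻³ F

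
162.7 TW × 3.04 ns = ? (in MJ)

0.494608 MJ

162.7 × 10^12 × 3.04 × 10^-9 = 494.608 × 10^3 J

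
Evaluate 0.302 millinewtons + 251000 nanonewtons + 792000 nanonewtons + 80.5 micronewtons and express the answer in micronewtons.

In micronewtons:
  0.302 millinewtons = 0.302 × 10³ micronewtons = 302
  251000 nanonewtons = 251000 × 10⁻³ micronewtons = 251
  792000 nanonewtons = 792000 × 10⁻³ micronewtons = 792
  80.5 micronewtons → 80.5
Sum: 302 + 251 + 792 + 80.5 = 1425.5

1425.5 micronewtons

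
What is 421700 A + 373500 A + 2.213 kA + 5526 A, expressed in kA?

In kA:
  421700 A = 421700e-3 kA = 421.7
  373500 A = 373500e-3 kA = 373.5
  2.213 kA → 2.213
  5526 A = 5526e-3 kA = 5.526
Sum: 421.7 + 373.5 + 2.213 + 5.526 = 802.939

802.939 kA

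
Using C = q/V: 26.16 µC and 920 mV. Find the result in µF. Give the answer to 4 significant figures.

28.43 µF

(26.16e-6) / (920e-3) = 0.0284348e-3 F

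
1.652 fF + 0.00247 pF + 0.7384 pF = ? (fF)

In fF:
  1.652 fF → 1.652
  0.00247 pF = 0.00247e3 fF = 2.47
  0.7384 pF = 0.7384e3 fF = 738.4
Sum: 1.652 + 2.47 + 738.4 = 742.522

742.522 fF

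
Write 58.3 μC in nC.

58300 nC

micro = 10^-6, nano = 10^-9; factor is 10^3.
58.3 × 10^3 = 58300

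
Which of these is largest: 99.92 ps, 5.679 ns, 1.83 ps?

5.679 ns

99.92 ps = 0.00000000009992 s
5.679 ns = 0.000000005679 s
1.83 ps = 0.00000000000183 s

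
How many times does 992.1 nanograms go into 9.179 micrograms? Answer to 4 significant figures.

9.252

(9.179e-6) / (992.1e-9) = 0.0092521e3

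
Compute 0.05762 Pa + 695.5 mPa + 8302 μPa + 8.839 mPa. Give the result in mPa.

In mPa:
  0.05762 Pa = 0.05762 × 10^3 mPa = 57.62
  695.5 mPa → 695.5
  8302 μPa = 8302 × 10^-3 mPa = 8.302
  8.839 mPa → 8.839
Sum: 57.62 + 695.5 + 8.302 + 8.839 = 770.261

770.261 mPa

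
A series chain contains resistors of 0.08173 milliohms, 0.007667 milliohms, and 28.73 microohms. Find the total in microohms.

In microohms:
  0.08173 milliohms = 0.08173 × 10³ microohms = 81.73
  0.007667 milliohms = 0.007667 × 10³ microohms = 7.667
  28.73 microohms → 28.73
Sum: 81.73 + 7.667 + 28.73 = 118.127

118.127 microohms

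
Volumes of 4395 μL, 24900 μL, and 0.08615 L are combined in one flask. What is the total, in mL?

In mL:
  4395 μL = 4395 × 10⁻³ mL = 4.395
  24900 μL = 24900 × 10⁻³ mL = 24.9
  0.08615 L = 0.08615 × 10³ mL = 86.15
Sum: 4.395 + 24.9 + 86.15 = 115.445

115.445 mL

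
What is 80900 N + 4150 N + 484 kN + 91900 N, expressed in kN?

In kN:
  80900 N = 80900e-3 kN = 80.9
  4150 N = 4150e-3 kN = 4.15
  484 kN → 484
  91900 N = 91900e-3 kN = 91.9
Sum: 80.9 + 4.15 + 484 + 91.9 = 660.95

660.95 kN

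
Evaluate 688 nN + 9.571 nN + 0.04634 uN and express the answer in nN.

In nN:
  688 nN → 688
  9.571 nN → 9.571
  0.04634 uN = 0.04634 × 10³ nN = 46.34
Sum: 688 + 9.571 + 46.34 = 743.911

743.911 nN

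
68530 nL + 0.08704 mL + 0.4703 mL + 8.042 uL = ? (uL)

633.912 uL

In uL:
  68530 nL = 68530 × 10⁻³ uL = 68.53
  0.08704 mL = 0.08704 × 10³ uL = 87.04
  0.4703 mL = 0.4703 × 10³ uL = 470.3
  8.042 uL → 8.042
Sum: 68.53 + 87.04 + 470.3 + 8.042 = 633.912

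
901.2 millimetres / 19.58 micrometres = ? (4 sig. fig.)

46030

(901.2 × 10^-3) / (19.58 × 10^-6) = 46.027 × 10^3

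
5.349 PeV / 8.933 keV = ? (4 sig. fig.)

(5.349e15) / (8.933e3) = 0.59879e12

598800000000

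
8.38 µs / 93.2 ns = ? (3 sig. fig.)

(8.38 × 10⁻⁶) / (93.2 × 10⁻⁹) = 0.08991 × 10³

89.9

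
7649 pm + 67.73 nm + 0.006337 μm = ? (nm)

In nm:
  7649 pm = 7649 × 10⁻³ nm = 7.649
  67.73 nm → 67.73
  0.006337 μm = 0.006337 × 10³ nm = 6.337
Sum: 7.649 + 67.73 + 6.337 = 81.716

81.716 nm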